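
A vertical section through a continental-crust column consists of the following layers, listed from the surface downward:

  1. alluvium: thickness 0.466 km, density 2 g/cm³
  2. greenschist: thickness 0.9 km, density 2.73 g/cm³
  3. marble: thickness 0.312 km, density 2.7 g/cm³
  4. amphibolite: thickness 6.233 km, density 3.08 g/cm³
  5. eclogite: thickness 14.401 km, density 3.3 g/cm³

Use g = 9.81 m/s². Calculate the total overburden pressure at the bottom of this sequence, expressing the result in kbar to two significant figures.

alluvium: 2000 kg/m³ × 9.81 m/s² × 466 m = 9.143×10^6 Pa = 0.09143 kbar
greenschist: 2730 kg/m³ × 9.81 m/s² × 900 m = 2.410×10^7 Pa = 0.2410 kbar
marble: 2700 kg/m³ × 9.81 m/s² × 312 m = 8.264×10^6 Pa = 0.08264 kbar
amphibolite: 3080 kg/m³ × 9.81 m/s² × 6233 m = 1.883×10^8 Pa = 1.883 kbar
eclogite: 3300 kg/m³ × 9.81 m/s² × 14401 m = 4.662×10^8 Pa = 4.662 kbar
Total = 0.09143 + 0.2410 + 0.08264 + 1.883 + 4.662 = 6.9604 kbar

7.0 kbar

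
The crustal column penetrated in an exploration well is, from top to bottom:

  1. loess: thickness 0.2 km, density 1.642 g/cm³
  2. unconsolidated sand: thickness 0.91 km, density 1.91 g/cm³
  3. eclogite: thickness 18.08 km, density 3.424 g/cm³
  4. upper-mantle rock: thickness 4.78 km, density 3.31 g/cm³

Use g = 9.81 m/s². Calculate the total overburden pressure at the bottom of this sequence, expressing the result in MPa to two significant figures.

780 MPa

loess: 1642 kg/m³ × 9.81 m/s² × 200 m = 3.222×10^6 Pa = 3.222 MPa
unconsolidated sand: 1910 kg/m³ × 9.81 m/s² × 910 m = 1.705×10^7 Pa = 17.05 MPa
eclogite: 3424 kg/m³ × 9.81 m/s² × 18080 m = 6.073×10^8 Pa = 607.3 MPa
upper-mantle rock: 3310 kg/m³ × 9.81 m/s² × 4780 m = 1.552×10^8 Pa = 155.2 MPa
Total = 3.222 + 17.05 + 607.3 + 155.2 = 782.78 MPa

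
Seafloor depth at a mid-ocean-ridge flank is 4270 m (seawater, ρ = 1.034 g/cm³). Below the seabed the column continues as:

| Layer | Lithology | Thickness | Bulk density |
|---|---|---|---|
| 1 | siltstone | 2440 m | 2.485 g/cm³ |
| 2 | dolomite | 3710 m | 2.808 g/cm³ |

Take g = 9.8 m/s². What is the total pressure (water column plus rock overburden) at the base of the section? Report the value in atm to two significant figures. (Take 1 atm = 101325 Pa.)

2000 atm

seawater: 1034 kg/m³ × 9.8 m/s² × 4270 m = 4.327×10^7 Pa = 427.0 atm
siltstone: 2485 kg/m³ × 9.8 m/s² × 2440 m = 5.942×10^7 Pa = 586.4 atm
dolomite: 2808 kg/m³ × 9.8 m/s² × 3710 m = 1.021×10^8 Pa = 1008 atm
Total = 427.0 + 586.4 + 1008 = 2021.1 atm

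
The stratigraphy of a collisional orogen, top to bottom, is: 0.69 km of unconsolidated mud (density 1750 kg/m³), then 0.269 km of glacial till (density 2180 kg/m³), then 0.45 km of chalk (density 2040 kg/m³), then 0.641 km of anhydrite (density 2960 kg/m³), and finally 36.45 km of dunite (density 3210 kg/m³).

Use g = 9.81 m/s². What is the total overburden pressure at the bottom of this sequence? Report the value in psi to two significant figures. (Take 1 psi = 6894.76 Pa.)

unconsolidated mud: 1750 kg/m³ × 9.81 m/s² × 690 m = 1.185×10^7 Pa = 1718 psi
glacial till: 2180 kg/m³ × 9.81 m/s² × 269 m = 5.753×10^6 Pa = 834.4 psi
chalk: 2040 kg/m³ × 9.81 m/s² × 450 m = 9.006×10^6 Pa = 1306 psi
anhydrite: 2960 kg/m³ × 9.81 m/s² × 641 m = 1.861×10^7 Pa = 2700 psi
dunite: 3210 kg/m³ × 9.81 m/s² × 36450 m = 1.148×10^9 Pa = 1.665×10^5 psi
Total = 1718 + 834.4 + 1306 + 2700 + 1.665×10^5 = 1.7303×10^5 psi

170000 psi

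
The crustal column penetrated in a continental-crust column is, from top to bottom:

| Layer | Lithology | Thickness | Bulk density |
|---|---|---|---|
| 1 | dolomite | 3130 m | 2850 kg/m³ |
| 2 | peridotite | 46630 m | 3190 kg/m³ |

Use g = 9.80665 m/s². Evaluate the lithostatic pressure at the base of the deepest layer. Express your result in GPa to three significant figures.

dolomite: 2850 kg/m³ × 9.80665 m/s² × 3130 m = 8.748×10^7 Pa = 0.08748 GPa
peridotite: 3190 kg/m³ × 9.80665 m/s² × 46630 m = 1.459×10^9 Pa = 1.459 GPa
Total = 0.08748 + 1.459 = 1.5462 GPa

1.55 GPa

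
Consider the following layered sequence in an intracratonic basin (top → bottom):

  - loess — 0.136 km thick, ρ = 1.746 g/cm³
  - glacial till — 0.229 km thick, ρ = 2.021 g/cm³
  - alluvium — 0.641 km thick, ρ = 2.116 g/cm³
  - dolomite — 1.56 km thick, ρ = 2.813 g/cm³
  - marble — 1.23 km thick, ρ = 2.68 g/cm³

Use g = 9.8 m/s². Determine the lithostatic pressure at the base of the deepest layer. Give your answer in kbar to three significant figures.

0.955 kbar

loess: 1746 kg/m³ × 9.8 m/s² × 136 m = 2.327×10^6 Pa = 0.02327 kbar
glacial till: 2021 kg/m³ × 9.8 m/s² × 229 m = 4.536×10^6 Pa = 0.04536 kbar
alluvium: 2116 kg/m³ × 9.8 m/s² × 641 m = 1.329×10^7 Pa = 0.1329 kbar
dolomite: 2813 kg/m³ × 9.8 m/s² × 1560 m = 4.301×10^7 Pa = 0.4301 kbar
marble: 2680 kg/m³ × 9.8 m/s² × 1230 m = 3.230×10^7 Pa = 0.3230 kbar
Total = 0.02327 + 0.04536 + 0.1329 + 0.4301 + 0.3230 = 0.95465 kbar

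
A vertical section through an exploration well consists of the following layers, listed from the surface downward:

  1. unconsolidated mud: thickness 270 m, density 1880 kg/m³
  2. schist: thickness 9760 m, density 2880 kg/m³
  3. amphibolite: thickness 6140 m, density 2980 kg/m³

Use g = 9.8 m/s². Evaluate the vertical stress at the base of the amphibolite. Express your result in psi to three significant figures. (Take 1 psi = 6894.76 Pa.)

66700 psi

unconsolidated mud: 1880 kg/m³ × 9.8 m/s² × 270 m = 4.974×10^6 Pa = 721.5 psi
schist: 2880 kg/m³ × 9.8 m/s² × 9760 m = 2.755×10^8 Pa = 39953 psi
amphibolite: 2980 kg/m³ × 9.8 m/s² × 6140 m = 1.793×10^8 Pa = 26007 psi
Total = 721.5 + 39953 + 26007 = 66682 psi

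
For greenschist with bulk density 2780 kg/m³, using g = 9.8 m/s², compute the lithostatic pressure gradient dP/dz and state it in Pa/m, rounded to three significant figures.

27200 Pa/m

dP/dz = ρg = 2780 kg/m³ × 9.8 m/s² = 27244 Pa/m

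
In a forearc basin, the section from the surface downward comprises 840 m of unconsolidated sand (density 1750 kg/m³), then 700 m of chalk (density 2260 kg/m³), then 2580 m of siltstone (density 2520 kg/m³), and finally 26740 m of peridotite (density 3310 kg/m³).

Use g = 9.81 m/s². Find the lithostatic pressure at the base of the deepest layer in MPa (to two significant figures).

unconsolidated sand: 1750 kg/m³ × 9.81 m/s² × 840 m = 1.442×10^7 Pa = 14.42 MPa
chalk: 2260 kg/m³ × 9.81 m/s² × 700 m = 1.552×10^7 Pa = 15.52 MPa
siltstone: 2520 kg/m³ × 9.81 m/s² × 2580 m = 6.378×10^7 Pa = 63.78 MPa
peridotite: 3310 kg/m³ × 9.81 m/s² × 26740 m = 8.683×10^8 Pa = 868.3 MPa
Total = 14.42 + 15.52 + 63.78 + 868.3 = 962.00 MPa

960 MPa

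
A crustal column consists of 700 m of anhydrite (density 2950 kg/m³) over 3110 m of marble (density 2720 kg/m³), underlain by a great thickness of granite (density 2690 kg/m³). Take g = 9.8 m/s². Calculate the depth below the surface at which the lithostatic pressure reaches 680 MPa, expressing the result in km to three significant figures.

Pressure at base of upper layers: 2950×9.8×700 + 2720×9.8×3110 = 1.031×10^8 Pa = 103.1 MPa
Remaining pressure to be supplied by granite: 6.800×10^8 − 1.031×10^8 = 5.769×10^8 Pa
Additional depth in granite = 5.769×10^8 Pa / (2690 kg/m³ × 9.8 m/s²) = 21882 m
Total depth = 3810 m + 21882 m = 25692 m
= 25.692 km

25.7 km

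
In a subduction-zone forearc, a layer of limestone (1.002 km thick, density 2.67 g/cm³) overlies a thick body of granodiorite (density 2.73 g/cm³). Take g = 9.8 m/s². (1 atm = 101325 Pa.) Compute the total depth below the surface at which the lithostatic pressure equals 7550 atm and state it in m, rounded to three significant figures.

Pressure at base of upper layers: 2670×9.8×1002 = 2.622×10^7 Pa = 258.8 atm
Remaining pressure to be supplied by granodiorite: 7.650×10^8 − 2.622×10^7 = 7.388×10^8 Pa
Additional depth in granodiorite = 7.388×10^8 Pa / (2730 kg/m³ × 9.8 m/s²) = 27614 m
Total depth = 1002 m + 27614 m = 28616 m

28600 m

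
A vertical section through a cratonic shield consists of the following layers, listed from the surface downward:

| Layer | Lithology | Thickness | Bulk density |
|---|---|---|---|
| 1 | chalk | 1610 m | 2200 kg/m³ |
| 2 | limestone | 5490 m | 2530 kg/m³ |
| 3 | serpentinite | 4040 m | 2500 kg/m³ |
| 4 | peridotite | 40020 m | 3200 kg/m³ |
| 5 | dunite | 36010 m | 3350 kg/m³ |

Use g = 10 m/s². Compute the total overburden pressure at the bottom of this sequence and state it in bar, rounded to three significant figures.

chalk: 2200 kg/m³ × 10 m/s² × 1610 m = 3.542×10^7 Pa = 354.2 bar
limestone: 2530 kg/m³ × 10 m/s² × 5490 m = 1.389×10^8 Pa = 1389 bar
serpentinite: 2500 kg/m³ × 10 m/s² × 4040 m = 1.010×10^8 Pa = 1010 bar
peridotite: 3200 kg/m³ × 10 m/s² × 40020 m = 1.281×10^9 Pa = 12806 bar
dunite: 3350 kg/m³ × 10 m/s² × 36010 m = 1.206×10^9 Pa = 12063 bar
Total = 354.2 + 1389 + 1010 + 12806 + 12063 = 27623 bar

27600 bar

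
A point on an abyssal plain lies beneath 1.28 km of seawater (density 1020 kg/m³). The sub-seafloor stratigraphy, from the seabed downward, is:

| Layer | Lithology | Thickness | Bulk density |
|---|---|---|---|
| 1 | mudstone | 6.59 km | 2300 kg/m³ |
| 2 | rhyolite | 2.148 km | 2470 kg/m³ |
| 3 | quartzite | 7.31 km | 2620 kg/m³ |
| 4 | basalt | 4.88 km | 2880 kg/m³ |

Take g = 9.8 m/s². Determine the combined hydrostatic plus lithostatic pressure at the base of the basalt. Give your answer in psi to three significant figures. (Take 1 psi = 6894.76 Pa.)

78100 psi

seawater: 1020 kg/m³ × 9.8 m/s² × 1280 m = 1.279×10^7 Pa = 1856 psi
mudstone: 2300 kg/m³ × 9.8 m/s² × 6590 m = 1.485×10^8 Pa = 21544 psi
rhyolite: 2470 kg/m³ × 9.8 m/s² × 2148 m = 5.199×10^7 Pa = 7541 psi
quartzite: 2620 kg/m³ × 9.8 m/s² × 7310 m = 1.877×10^8 Pa = 27222 psi
basalt: 2880 kg/m³ × 9.8 m/s² × 4880 m = 1.377×10^8 Pa = 19977 psi
Total = 1856 + 21544 + 7541 + 27222 + 19977 = 78139 psi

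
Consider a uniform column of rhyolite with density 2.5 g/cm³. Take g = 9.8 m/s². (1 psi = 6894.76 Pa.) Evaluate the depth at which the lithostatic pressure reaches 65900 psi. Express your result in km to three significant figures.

18.5 km

h = P/(ρg) = 65900 psi / (2500 kg/m³ × 9.8 m/s²) = 4.544×10^8 Pa / 24500 Pa/m = 18545 m
= 18.545 km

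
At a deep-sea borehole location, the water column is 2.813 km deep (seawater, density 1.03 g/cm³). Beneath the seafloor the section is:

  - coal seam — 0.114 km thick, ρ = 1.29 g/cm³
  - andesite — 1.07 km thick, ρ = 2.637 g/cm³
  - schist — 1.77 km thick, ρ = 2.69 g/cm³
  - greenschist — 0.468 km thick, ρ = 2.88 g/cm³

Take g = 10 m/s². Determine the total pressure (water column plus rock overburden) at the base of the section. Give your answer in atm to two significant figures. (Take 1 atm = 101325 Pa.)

seawater: 1030 kg/m³ × 10 m/s² × 2813 m = 2.897×10^7 Pa = 286.0 atm
coal seam: 1290 kg/m³ × 10 m/s² × 114 m = 1.471×10^6 Pa = 14.51 atm
andesite: 2637 kg/m³ × 10 m/s² × 1070 m = 2.822×10^7 Pa = 278.5 atm
schist: 2690 kg/m³ × 10 m/s² × 1770 m = 4.761×10^7 Pa = 469.9 atm
greenschist: 2880 kg/m³ × 10 m/s² × 468 m = 1.348×10^7 Pa = 133.0 atm
Total = 286.0 + 14.51 + 278.5 + 469.9 + 133.0 = 1181.9 atm

1200 atm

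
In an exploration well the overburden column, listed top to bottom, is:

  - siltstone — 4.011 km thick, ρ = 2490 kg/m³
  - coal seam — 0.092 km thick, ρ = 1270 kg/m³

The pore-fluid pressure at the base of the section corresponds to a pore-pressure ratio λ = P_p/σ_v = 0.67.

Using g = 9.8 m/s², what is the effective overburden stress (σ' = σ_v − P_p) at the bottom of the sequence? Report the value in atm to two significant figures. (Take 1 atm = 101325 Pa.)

320 atm

Overburden (lithostatic) stress σ_v:
siltstone: 2490 kg/m³ × 9.8 m/s² × 4011 m = 9.788×10^7 Pa = 97.88 MPa
coal seam: 1270 kg/m³ × 9.8 m/s² × 92 m = 1.145×10^6 Pa = 1.145 MPa
Total = 97.88 + 1.145 = 99.021 MPa
Pore pressure P_p = λ·σ_v = 0.67 × 99.02 MPa = 66.34 MPa
Effective stress σ' = σ_v − P_p = 99.02 − 66.34 = 32.677 MPa = 322.50 atm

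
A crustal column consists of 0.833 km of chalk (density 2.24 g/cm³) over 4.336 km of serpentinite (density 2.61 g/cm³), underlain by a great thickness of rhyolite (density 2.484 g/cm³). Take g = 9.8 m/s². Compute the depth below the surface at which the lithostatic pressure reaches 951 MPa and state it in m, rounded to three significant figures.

38900 m

Pressure at base of upper layers: 2240×9.8×833 + 2610×9.8×4336 = 1.292×10^8 Pa = 129.2 MPa
Remaining pressure to be supplied by rhyolite: 9.510×10^8 − 1.292×10^8 = 8.218×10^8 Pa
Additional depth in rhyolite = 8.218×10^8 Pa / (2484 kg/m³ × 9.8 m/s²) = 33759 m
Total depth = 5169 m + 33759 m = 38928 m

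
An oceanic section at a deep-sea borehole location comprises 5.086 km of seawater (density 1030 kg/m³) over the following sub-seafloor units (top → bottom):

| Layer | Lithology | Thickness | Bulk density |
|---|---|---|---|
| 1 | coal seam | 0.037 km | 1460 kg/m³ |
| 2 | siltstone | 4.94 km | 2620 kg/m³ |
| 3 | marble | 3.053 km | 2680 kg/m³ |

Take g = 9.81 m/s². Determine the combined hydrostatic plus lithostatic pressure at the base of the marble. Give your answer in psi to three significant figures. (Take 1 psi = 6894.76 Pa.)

seawater: 1030 kg/m³ × 9.81 m/s² × 5086 m = 5.139×10^7 Pa = 7454 psi
coal seam: 1460 kg/m³ × 9.81 m/s² × 37 m = 5.299×10^5 Pa = 76.86 psi
siltstone: 2620 kg/m³ × 9.81 m/s² × 4940 m = 1.270×10^8 Pa = 18415 psi
marble: 2680 kg/m³ × 9.81 m/s² × 3053 m = 8.027×10^7 Pa = 11642 psi
Total = 7454 + 76.86 + 18415 + 11642 = 37587 psi

37600 psi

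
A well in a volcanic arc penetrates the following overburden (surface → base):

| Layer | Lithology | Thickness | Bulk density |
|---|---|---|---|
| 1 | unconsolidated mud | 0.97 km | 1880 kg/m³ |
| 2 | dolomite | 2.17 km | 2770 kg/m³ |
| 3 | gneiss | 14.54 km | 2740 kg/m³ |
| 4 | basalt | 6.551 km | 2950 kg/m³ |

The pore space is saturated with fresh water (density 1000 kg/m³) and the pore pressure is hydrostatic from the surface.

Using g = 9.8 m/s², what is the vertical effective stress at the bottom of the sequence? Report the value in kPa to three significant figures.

419000 kPa

Overburden (lithostatic) stress σ_v:
unconsolidated mud: 1880 kg/m³ × 9.8 m/s² × 970 m = 1.787×10^7 Pa = 17.87 MPa
dolomite: 2770 kg/m³ × 9.8 m/s² × 2170 m = 5.891×10^7 Pa = 58.91 MPa
gneiss: 2740 kg/m³ × 9.8 m/s² × 14540 m = 3.904×10^8 Pa = 390.4 MPa
basalt: 2950 kg/m³ × 9.8 m/s² × 6551 m = 1.894×10^8 Pa = 189.4 MPa
Total = 17.87 + 58.91 + 390.4 + 189.4 = 656.60 MPa
Pore pressure P_p = 1000 kg/m³ × 9.8 m/s² × 24231 m = 2.375×10^8 Pa = 237.5 MPa
Effective stress σ' = σ_v − P_p = 656.6 − 237.5 = 419.13 MPa = 4.1913×10^5 kPa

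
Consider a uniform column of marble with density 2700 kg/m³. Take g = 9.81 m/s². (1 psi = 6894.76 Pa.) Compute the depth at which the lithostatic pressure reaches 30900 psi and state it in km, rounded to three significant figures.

h = P/(ρg) = 30900 psi / (2700 kg/m³ × 9.81 m/s²) = 2.130×10^8 Pa / 26487 Pa/m = 8043.5 m
= 8.0435 km

8.04 km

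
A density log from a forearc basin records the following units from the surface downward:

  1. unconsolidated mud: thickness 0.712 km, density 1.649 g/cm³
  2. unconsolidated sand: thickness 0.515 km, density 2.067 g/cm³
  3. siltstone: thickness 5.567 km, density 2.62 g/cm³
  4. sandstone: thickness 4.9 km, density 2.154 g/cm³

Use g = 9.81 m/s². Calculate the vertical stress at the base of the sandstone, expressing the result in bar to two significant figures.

2700 bar

unconsolidated mud: 1649 kg/m³ × 9.81 m/s² × 712 m = 1.152×10^7 Pa = 115.2 bar
unconsolidated sand: 2067 kg/m³ × 9.81 m/s² × 515 m = 1.044×10^7 Pa = 104.4 bar
siltstone: 2620 kg/m³ × 9.81 m/s² × 5567 m = 1.431×10^8 Pa = 1431 bar
sandstone: 2154 kg/m³ × 9.81 m/s² × 4900 m = 1.035×10^8 Pa = 1035 bar
Total = 115.2 + 104.4 + 1431 + 1035 = 2685.9 bar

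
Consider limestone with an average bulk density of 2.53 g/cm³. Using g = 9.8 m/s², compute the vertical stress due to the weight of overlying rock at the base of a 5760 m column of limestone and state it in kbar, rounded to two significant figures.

1.4 kbar

limestone: 2530 kg/m³ × 9.8 m/s² × 5760 m = 1.428×10^8 Pa = 1.428 kbar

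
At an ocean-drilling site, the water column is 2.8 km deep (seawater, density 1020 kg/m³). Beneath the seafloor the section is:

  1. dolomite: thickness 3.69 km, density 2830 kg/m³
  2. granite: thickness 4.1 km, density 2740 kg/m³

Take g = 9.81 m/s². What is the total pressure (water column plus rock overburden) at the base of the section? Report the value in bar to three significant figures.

2410 bar

seawater: 1020 kg/m³ × 9.81 m/s² × 2800 m = 2.802×10^7 Pa = 280.2 bar
dolomite: 2830 kg/m³ × 9.81 m/s² × 3690 m = 1.024×10^8 Pa = 1024 bar
granite: 2740 kg/m³ × 9.81 m/s² × 4100 m = 1.102×10^8 Pa = 1102 bar
Total = 280.2 + 1024 + 1102 = 2406.7 bar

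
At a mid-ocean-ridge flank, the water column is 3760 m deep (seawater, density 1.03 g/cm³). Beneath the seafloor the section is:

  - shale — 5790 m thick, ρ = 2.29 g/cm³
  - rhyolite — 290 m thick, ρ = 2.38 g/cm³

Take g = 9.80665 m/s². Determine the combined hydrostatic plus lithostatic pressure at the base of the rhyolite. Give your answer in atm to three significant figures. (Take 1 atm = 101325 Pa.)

1720 atm

seawater: 1030 kg/m³ × 9.80665 m/s² × 3760 m = 3.798×10^7 Pa = 374.8 atm
shale: 2290 kg/m³ × 9.80665 m/s² × 5790 m = 1.300×10^8 Pa = 1283 atm
rhyolite: 2380 kg/m³ × 9.80665 m/s² × 290 m = 6.769×10^6 Pa = 66.80 atm
Total = 374.8 + 1283 + 66.80 = 1724.9 atm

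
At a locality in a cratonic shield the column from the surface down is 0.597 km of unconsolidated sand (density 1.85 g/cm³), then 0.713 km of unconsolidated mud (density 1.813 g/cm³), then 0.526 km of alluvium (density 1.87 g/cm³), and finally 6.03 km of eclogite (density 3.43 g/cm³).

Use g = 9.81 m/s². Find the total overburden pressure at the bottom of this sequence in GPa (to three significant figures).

0.236 GPa

unconsolidated sand: 1850 kg/m³ × 9.81 m/s² × 597 m = 1.083×10^7 Pa = 0.01083 GPa
unconsolidated mud: 1813 kg/m³ × 9.81 m/s² × 713 m = 1.268×10^7 Pa = 0.01268 GPa
alluvium: 1870 kg/m³ × 9.81 m/s² × 526 m = 9.649×10^6 Pa = 9.649×10^-3 GPa
eclogite: 3430 kg/m³ × 9.81 m/s² × 6030 m = 2.029×10^8 Pa = 0.2029 GPa
Total = 0.01083 + 0.01268 + 9.649×10^-3 + 0.2029 = 0.23606 GPa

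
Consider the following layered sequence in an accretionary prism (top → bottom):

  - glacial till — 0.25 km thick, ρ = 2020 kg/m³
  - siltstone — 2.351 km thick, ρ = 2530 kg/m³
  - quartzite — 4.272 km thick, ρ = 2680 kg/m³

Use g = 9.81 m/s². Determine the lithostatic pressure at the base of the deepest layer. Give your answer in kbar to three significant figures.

glacial till: 2020 kg/m³ × 9.81 m/s² × 250 m = 4.954×10^6 Pa = 0.04954 kbar
siltstone: 2530 kg/m³ × 9.81 m/s² × 2351 m = 5.835×10^7 Pa = 0.5835 kbar
quartzite: 2680 kg/m³ × 9.81 m/s² × 4272 m = 1.123×10^8 Pa = 1.123 kbar
Total = 0.04954 + 0.5835 + 1.123 = 1.7562 kbar

1.76 kbar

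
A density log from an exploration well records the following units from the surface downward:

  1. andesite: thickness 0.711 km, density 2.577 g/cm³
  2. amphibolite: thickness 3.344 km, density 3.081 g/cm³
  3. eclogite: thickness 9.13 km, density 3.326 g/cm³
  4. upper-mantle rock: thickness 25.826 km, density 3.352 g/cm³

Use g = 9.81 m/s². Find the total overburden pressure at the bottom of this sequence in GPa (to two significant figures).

andesite: 2577 kg/m³ × 9.81 m/s² × 711 m = 1.797×10^7 Pa = 0.01797 GPa
amphibolite: 3081 kg/m³ × 9.81 m/s² × 3344 m = 1.011×10^8 Pa = 0.1011 GPa
eclogite: 3326 kg/m³ × 9.81 m/s² × 9130 m = 2.979×10^8 Pa = 0.2979 GPa
upper-mantle rock: 3352 kg/m³ × 9.81 m/s² × 25826 m = 8.492×10^8 Pa = 0.8492 GPa
Total = 0.01797 + 0.1011 + 0.2979 + 0.8492 = 1.2662 GPa

1.3 GPa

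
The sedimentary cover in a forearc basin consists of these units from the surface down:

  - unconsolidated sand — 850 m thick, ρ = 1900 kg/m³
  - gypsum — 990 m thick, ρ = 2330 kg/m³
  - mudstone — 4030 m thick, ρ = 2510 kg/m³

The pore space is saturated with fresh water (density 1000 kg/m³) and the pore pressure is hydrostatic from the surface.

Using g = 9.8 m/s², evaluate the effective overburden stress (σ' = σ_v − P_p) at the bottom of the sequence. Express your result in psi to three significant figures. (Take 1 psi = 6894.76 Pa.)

Overburden (lithostatic) stress σ_v:
unconsolidated sand: 1900 kg/m³ × 9.8 m/s² × 850 m = 1.583×10^7 Pa = 15.83 MPa
gypsum: 2330 kg/m³ × 9.8 m/s² × 990 m = 2.261×10^7 Pa = 22.61 MPa
mudstone: 2510 kg/m³ × 9.8 m/s² × 4030 m = 9.913×10^7 Pa = 99.13 MPa
Total = 15.83 + 22.61 + 99.13 = 137.56 MPa
Pore pressure P_p = 1000 kg/m³ × 9.8 m/s² × 5870 m = 5.753×10^7 Pa = 57.53 MPa
Effective stress σ' = σ_v − P_p = 137.6 − 57.53 = 80.037 MPa = 11608 psi

11600 psi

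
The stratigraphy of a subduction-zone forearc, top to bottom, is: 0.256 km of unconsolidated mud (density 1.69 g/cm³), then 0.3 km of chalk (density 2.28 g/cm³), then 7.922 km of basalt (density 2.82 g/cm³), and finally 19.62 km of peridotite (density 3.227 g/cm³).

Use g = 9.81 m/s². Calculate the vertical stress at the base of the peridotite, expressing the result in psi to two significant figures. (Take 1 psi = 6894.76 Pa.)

120000 psi

unconsolidated mud: 1690 kg/m³ × 9.81 m/s² × 256 m = 4.244×10^6 Pa = 615.6 psi
chalk: 2280 kg/m³ × 9.81 m/s² × 300 m = 6.710×10^6 Pa = 973.2 psi
basalt: 2820 kg/m³ × 9.81 m/s² × 7922 m = 2.192×10^8 Pa = 31786 psi
peridotite: 3227 kg/m³ × 9.81 m/s² × 19620 m = 6.211×10^8 Pa = 90084 psi
Total = 615.6 + 973.2 + 31786 + 90084 = 1.2346×10^5 psi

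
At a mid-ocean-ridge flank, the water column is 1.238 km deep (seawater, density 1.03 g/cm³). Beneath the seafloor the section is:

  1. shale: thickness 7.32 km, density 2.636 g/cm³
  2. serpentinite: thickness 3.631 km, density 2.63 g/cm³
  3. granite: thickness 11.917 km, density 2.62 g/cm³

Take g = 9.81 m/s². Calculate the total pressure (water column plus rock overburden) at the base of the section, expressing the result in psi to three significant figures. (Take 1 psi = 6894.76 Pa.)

87300 psi

seawater: 1030 kg/m³ × 9.81 m/s² × 1238 m = 1.251×10^7 Pa = 1814 psi
shale: 2636 kg/m³ × 9.81 m/s² × 7320 m = 1.893×10^8 Pa = 27454 psi
serpentinite: 2630 kg/m³ × 9.81 m/s² × 3631 m = 9.368×10^7 Pa = 13587 psi
granite: 2620 kg/m³ × 9.81 m/s² × 11917 m = 3.063×10^8 Pa = 44424 psi
Total = 1814 + 27454 + 13587 + 44424 = 87280 psi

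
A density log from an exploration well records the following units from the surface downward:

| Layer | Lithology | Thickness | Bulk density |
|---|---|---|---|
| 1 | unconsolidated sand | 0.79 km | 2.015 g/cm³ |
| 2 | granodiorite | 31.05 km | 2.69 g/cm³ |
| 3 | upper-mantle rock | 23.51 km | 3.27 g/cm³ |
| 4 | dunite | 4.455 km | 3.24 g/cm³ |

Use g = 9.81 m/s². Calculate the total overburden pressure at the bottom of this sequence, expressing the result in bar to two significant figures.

unconsolidated sand: 2015 kg/m³ × 9.81 m/s² × 790 m = 1.562×10^7 Pa = 156.2 bar
granodiorite: 2690 kg/m³ × 9.81 m/s² × 31050 m = 8.194×10^8 Pa = 8194 bar
upper-mantle rock: 3270 kg/m³ × 9.81 m/s² × 23510 m = 7.542×10^8 Pa = 7542 bar
dunite: 3240 kg/m³ × 9.81 m/s² × 4455 m = 1.416×10^8 Pa = 1416 bar
Total = 156.2 + 8194 + 7542 + 1416 = 17308 bar

17000 bar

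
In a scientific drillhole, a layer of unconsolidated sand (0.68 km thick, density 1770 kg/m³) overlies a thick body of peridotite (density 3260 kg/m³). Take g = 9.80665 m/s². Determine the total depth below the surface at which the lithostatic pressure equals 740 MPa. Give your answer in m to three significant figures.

23500 m

Pressure at base of upper layers: 1770×9.80665×680 = 1.180×10^7 Pa = 11.80 MPa
Remaining pressure to be supplied by peridotite: 7.400×10^8 − 1.180×10^7 = 7.282×10^8 Pa
Additional depth in peridotite = 7.282×10^8 Pa / (3260 kg/m³ × 9.80665 m/s²) = 22778 m
Total depth = 680 m + 22778 m = 23458 m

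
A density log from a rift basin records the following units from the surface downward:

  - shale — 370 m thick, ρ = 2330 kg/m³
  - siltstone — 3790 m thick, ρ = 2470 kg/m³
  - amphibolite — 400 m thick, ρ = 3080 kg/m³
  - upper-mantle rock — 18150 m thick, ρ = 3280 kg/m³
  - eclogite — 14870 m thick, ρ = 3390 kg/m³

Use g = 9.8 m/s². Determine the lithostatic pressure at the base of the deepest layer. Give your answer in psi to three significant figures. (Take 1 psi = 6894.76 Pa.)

shale: 2330 kg/m³ × 9.8 m/s² × 370 m = 8.449×10^6 Pa = 1225 psi
siltstone: 2470 kg/m³ × 9.8 m/s² × 3790 m = 9.174×10^7 Pa = 13306 psi
amphibolite: 3080 kg/m³ × 9.8 m/s² × 400 m = 1.207×10^7 Pa = 1751 psi
upper-mantle rock: 3280 kg/m³ × 9.8 m/s² × 18150 m = 5.834×10^8 Pa = 84617 psi
eclogite: 3390 kg/m³ × 9.8 m/s² × 14870 m = 4.940×10^8 Pa = 71650 psi
Total = 1225 + 13306 + 1751 + 84617 + 71650 = 1.7255×10^5 psi

173000 psi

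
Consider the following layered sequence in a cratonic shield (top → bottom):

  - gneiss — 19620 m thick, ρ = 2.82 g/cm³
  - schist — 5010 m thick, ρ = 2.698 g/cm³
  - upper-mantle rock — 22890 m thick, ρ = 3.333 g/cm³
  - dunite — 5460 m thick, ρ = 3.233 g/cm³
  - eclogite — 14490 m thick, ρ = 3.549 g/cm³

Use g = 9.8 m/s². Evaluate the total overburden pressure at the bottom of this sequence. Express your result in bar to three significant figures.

gneiss: 2820 kg/m³ × 9.8 m/s² × 19620 m = 5.422×10^8 Pa = 5422 bar
schist: 2698 kg/m³ × 9.8 m/s² × 5010 m = 1.325×10^8 Pa = 1325 bar
upper-mantle rock: 3333 kg/m³ × 9.8 m/s² × 22890 m = 7.477×10^8 Pa = 7477 bar
dunite: 3233 kg/m³ × 9.8 m/s² × 5460 m = 1.730×10^8 Pa = 1730 bar
eclogite: 3549 kg/m³ × 9.8 m/s² × 14490 m = 5.040×10^8 Pa = 5040 bar
Total = 5422 + 1325 + 7477 + 1730 + 5040 = 20993 bar

21000 bar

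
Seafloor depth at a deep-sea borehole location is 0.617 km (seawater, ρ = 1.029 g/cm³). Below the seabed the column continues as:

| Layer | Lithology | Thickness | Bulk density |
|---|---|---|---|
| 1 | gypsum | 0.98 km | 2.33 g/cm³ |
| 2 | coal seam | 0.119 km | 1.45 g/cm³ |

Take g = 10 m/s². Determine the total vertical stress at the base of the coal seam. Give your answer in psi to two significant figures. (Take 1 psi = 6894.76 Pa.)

4500 psi

seawater: 1029 kg/m³ × 10 m/s² × 617 m = 6.349×10^6 Pa = 920.8 psi
gypsum: 2330 kg/m³ × 10 m/s² × 980 m = 2.283×10^7 Pa = 3312 psi
coal seam: 1450 kg/m³ × 10 m/s² × 119 m = 1.726×10^6 Pa = 250.3 psi
Total = 920.8 + 3312 + 250.3 = 4482.9 psi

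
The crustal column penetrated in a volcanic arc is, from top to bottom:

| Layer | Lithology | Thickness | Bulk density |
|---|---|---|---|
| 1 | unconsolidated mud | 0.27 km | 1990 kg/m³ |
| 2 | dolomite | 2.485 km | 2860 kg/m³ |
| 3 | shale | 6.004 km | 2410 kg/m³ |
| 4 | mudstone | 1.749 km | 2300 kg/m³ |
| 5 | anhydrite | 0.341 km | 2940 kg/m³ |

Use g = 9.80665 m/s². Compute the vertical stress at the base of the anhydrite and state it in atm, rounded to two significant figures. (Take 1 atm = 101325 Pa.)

2600 atm

unconsolidated mud: 1990 kg/m³ × 9.80665 m/s² × 270 m = 5.269×10^6 Pa = 52.00 atm
dolomite: 2860 kg/m³ × 9.80665 m/s² × 2485 m = 6.970×10^7 Pa = 687.9 atm
shale: 2410 kg/m³ × 9.80665 m/s² × 6004 m = 1.419×10^8 Pa = 1400 atm
mudstone: 2300 kg/m³ × 9.80665 m/s² × 1749 m = 3.945×10^7 Pa = 389.3 atm
anhydrite: 2940 kg/m³ × 9.80665 m/s² × 341 m = 9.832×10^6 Pa = 97.03 atm
Total = 52.00 + 687.9 + 1400 + 389.3 + 97.03 = 2626.7 atm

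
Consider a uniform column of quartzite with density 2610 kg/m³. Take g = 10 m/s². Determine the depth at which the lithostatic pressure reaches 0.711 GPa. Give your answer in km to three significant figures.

27.2 km

h = P/(ρg) = 0.711 GPa / (2610 kg/m³ × 10 m/s²) = 7.110×10^8 Pa / 26100 Pa/m = 27241 m
= 27.241 km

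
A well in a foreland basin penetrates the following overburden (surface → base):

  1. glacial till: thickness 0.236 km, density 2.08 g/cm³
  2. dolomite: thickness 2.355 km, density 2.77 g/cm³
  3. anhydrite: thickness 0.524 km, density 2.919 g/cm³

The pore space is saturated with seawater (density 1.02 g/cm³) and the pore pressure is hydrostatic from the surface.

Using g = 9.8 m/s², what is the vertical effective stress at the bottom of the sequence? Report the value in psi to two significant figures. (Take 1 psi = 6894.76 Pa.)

7600 psi

Overburden (lithostatic) stress σ_v:
glacial till: 2080 kg/m³ × 9.8 m/s² × 236 m = 4.811×10^6 Pa = 4.811 MPa
dolomite: 2770 kg/m³ × 9.8 m/s² × 2355 m = 6.393×10^7 Pa = 63.93 MPa
anhydrite: 2919 kg/m³ × 9.8 m/s² × 524 m = 1.499×10^7 Pa = 14.99 MPa
Total = 4.811 + 63.93 + 14.99 = 83.729 MPa
Pore pressure P_p = 1020 kg/m³ × 9.8 m/s² × 3115 m = 3.114×10^7 Pa = 31.14 MPa
Effective stress σ' = σ_v − P_p = 83.73 − 31.14 = 52.592 MPa = 7627.8 psi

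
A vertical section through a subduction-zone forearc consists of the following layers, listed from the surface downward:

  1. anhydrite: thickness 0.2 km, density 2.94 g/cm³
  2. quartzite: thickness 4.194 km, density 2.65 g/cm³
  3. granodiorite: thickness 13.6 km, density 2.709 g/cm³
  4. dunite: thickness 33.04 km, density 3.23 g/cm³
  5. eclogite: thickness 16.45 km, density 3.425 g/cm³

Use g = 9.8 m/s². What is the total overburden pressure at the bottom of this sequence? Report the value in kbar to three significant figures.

20.7 kbar

anhydrite: 2940 kg/m³ × 9.8 m/s² × 200 m = 5.762×10^6 Pa = 0.05762 kbar
quartzite: 2650 kg/m³ × 9.8 m/s² × 4194 m = 1.089×10^8 Pa = 1.089 kbar
granodiorite: 2709 kg/m³ × 9.8 m/s² × 13600 m = 3.611×10^8 Pa = 3.611 kbar
dunite: 3230 kg/m³ × 9.8 m/s² × 33040 m = 1.046×10^9 Pa = 10.46 kbar
eclogite: 3425 kg/m³ × 9.8 m/s² × 16450 m = 5.521×10^8 Pa = 5.521 kbar
Total = 0.05762 + 1.089 + 3.611 + 10.46 + 5.521 = 20.737 kbar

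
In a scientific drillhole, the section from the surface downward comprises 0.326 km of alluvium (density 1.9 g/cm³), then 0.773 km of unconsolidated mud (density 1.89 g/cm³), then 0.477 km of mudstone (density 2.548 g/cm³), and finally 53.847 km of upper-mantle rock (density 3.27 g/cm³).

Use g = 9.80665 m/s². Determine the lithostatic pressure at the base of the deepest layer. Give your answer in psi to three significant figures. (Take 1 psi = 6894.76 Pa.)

255000 psi

alluvium: 1900 kg/m³ × 9.80665 m/s² × 326 m = 6.074×10^6 Pa = 881.0 psi
unconsolidated mud: 1890 kg/m³ × 9.80665 m/s² × 773 m = 1.433×10^7 Pa = 2078 psi
mudstone: 2548 kg/m³ × 9.80665 m/s² × 477 m = 1.192×10^7 Pa = 1729 psi
upper-mantle rock: 3270 kg/m³ × 9.80665 m/s² × 53847 m = 1.727×10^9 Pa = 2.504×10^5 psi
Total = 881.0 + 2078 + 1729 + 2.504×10^5 = 2.5513×10^5 psi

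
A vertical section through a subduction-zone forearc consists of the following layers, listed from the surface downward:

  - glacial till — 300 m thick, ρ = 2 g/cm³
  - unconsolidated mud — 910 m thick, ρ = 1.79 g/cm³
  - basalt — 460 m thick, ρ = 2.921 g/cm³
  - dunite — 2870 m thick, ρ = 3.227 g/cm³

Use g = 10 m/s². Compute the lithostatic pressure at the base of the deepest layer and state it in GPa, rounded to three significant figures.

0.128 GPa

glacial till: 2000 kg/m³ × 10 m/s² × 300 m = 6.000×10^6 Pa = 6.000×10^-3 GPa
unconsolidated mud: 1790 kg/m³ × 10 m/s² × 910 m = 1.629×10^7 Pa = 0.01629 GPa
basalt: 2921 kg/m³ × 10 m/s² × 460 m = 1.344×10^7 Pa = 0.01344 GPa
dunite: 3227 kg/m³ × 10 m/s² × 2870 m = 9.261×10^7 Pa = 0.09261 GPa
Total = 6.000×10^-3 + 0.01629 + 0.01344 + 0.09261 = 0.12834 GPa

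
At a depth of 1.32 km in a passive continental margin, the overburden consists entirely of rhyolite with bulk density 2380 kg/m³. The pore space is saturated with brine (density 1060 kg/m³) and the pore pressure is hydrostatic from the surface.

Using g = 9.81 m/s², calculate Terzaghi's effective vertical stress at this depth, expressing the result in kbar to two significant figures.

Overburden (lithostatic) stress σ_v:
rhyolite: 2380 kg/m³ × 9.81 m/s² × 1320 m = 3.082×10^7 Pa = 30.82 MPa
Pore pressure P_p = 1060 kg/m³ × 9.81 m/s² × 1320 m = 1.373×10^7 Pa = 13.73 MPa
Effective stress σ' = σ_v − P_p = 30.82 − 13.73 = 17.093 MPa = 0.17093 kbar

0.17 kbar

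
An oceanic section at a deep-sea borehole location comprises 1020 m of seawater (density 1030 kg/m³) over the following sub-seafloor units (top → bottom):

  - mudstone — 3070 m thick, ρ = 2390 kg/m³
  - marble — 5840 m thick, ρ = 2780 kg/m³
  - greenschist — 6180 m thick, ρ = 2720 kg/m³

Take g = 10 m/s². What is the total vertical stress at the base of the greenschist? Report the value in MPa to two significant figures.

seawater: 1030 kg/m³ × 10 m/s² × 1020 m = 1.051×10^7 Pa = 10.51 MPa
mudstone: 2390 kg/m³ × 10 m/s² × 3070 m = 7.337×10^7 Pa = 73.37 MPa
marble: 2780 kg/m³ × 10 m/s² × 5840 m = 1.624×10^8 Pa = 162.4 MPa
greenschist: 2720 kg/m³ × 10 m/s² × 6180 m = 1.681×10^8 Pa = 168.1 MPa
Total = 10.51 + 73.37 + 162.4 + 168.1 = 414.33 MPa

410 MPa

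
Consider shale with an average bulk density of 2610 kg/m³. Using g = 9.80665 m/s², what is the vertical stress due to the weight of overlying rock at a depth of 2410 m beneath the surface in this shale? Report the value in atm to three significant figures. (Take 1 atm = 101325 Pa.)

609 atm

shale: 2610 kg/m³ × 9.80665 m/s² × 2410 m = 6.168×10^7 Pa = 608.8 atm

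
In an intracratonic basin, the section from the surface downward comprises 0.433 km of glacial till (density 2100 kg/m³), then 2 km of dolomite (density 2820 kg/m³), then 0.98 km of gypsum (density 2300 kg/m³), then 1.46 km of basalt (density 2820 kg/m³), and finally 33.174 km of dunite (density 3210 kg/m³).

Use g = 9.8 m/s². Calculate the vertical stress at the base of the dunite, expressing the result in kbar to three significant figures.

glacial till: 2100 kg/m³ × 9.8 m/s² × 433 m = 8.911×10^6 Pa = 0.08911 kbar
dolomite: 2820 kg/m³ × 9.8 m/s² × 2000 m = 5.527×10^7 Pa = 0.5527 kbar
gypsum: 2300 kg/m³ × 9.8 m/s² × 980 m = 2.209×10^7 Pa = 0.2209 kbar
basalt: 2820 kg/m³ × 9.8 m/s² × 1460 m = 4.035×10^7 Pa = 0.4035 kbar
dunite: 3210 kg/m³ × 9.8 m/s² × 33174 m = 1.044×10^9 Pa = 10.44 kbar
Total = 0.08911 + 0.5527 + 0.2209 + 0.4035 + 10.44 = 11.702 kbar

11.7 kbar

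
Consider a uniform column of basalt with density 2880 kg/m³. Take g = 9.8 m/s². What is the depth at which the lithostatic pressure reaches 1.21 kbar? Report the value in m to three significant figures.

h = P/(ρg) = 1.21 kbar / (2880 kg/m³ × 9.8 m/s²) = 1.210×10^8 Pa / 28224 Pa/m = 4287.1 m

4290 m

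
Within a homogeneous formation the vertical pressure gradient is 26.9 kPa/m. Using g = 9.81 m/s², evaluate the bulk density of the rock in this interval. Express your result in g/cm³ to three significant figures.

ρ = (dP/dz)/g = 26.9 kPa/m / 9.81 m/s² = 26900 Pa/m / 9.81 m/s² = 2742.1 kg/m³
= 2.742 g/cm³

2.74 g/cm³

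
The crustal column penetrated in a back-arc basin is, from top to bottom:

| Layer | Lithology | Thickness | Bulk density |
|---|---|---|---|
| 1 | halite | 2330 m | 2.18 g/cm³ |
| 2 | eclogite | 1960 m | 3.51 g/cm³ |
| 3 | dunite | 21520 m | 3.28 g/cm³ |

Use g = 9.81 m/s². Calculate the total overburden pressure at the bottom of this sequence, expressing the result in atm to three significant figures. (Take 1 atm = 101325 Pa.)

7990 atm

halite: 2180 kg/m³ × 9.81 m/s² × 2330 m = 4.983×10^7 Pa = 491.8 atm
eclogite: 3510 kg/m³ × 9.81 m/s² × 1960 m = 6.749×10^7 Pa = 666.1 atm
dunite: 3280 kg/m³ × 9.81 m/s² × 21520 m = 6.924×10^8 Pa = 6834 atm
Total = 491.8 + 666.1 + 6834 = 7991.7 atm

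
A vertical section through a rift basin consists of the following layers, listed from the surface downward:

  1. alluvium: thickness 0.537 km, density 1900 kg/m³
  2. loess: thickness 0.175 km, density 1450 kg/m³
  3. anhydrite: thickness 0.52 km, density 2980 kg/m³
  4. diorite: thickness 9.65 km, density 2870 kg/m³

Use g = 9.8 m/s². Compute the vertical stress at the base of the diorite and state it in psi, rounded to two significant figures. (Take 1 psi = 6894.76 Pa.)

alluvium: 1900 kg/m³ × 9.8 m/s² × 537 m = 9.999×10^6 Pa = 1450 psi
loess: 1450 kg/m³ × 9.8 m/s² × 175 m = 2.487×10^6 Pa = 360.7 psi
anhydrite: 2980 kg/m³ × 9.8 m/s² × 520 m = 1.519×10^7 Pa = 2203 psi
diorite: 2870 kg/m³ × 9.8 m/s² × 9650 m = 2.714×10^8 Pa = 39366 psi
Total = 1450 + 360.7 + 2203 + 39366 = 43379 psi

43000 psi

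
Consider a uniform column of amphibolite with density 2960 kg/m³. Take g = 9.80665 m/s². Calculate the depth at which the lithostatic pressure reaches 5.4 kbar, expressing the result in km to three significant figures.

h = P/(ρg) = 5.4 kbar / (2960 kg/m³ × 9.80665 m/s²) = 5.400×10^8 Pa / 29028 Pa/m = 18603 m
= 18.603 km

18.6 km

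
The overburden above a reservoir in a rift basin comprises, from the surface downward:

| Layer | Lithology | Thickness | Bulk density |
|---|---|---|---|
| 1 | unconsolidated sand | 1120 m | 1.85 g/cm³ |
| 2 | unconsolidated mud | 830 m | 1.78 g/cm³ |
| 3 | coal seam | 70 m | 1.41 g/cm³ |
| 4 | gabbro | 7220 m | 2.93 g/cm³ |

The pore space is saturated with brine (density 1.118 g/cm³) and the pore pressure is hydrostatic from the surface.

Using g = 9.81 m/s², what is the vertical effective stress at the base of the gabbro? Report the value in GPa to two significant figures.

Overburden (lithostatic) stress σ_v:
unconsolidated sand: 1850 kg/m³ × 9.81 m/s² × 1120 m = 2.033×10^7 Pa = 20.33 MPa
unconsolidated mud: 1780 kg/m³ × 9.81 m/s² × 830 m = 1.449×10^7 Pa = 14.49 MPa
coal seam: 1410 kg/m³ × 9.81 m/s² × 70 m = 9.682×10^5 Pa = 0.9682 MPa
gabbro: 2930 kg/m³ × 9.81 m/s² × 7220 m = 2.075×10^8 Pa = 207.5 MPa
Total = 20.33 + 14.49 + 0.9682 + 207.5 = 243.31 MPa
Pore pressure P_p = 1118 kg/m³ × 9.81 m/s² × 9240 m = 1.013×10^8 Pa = 101.3 MPa
Effective stress σ' = σ_v − P_p = 243.3 − 101.3 = 141.97 MPa = 0.14197 GPa

0.14 GPa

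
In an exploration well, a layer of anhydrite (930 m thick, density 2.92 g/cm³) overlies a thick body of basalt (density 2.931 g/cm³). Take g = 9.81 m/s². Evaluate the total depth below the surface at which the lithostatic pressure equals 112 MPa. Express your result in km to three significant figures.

3.90 km

Pressure at base of upper layers: 2920×9.81×930 = 2.664×10^7 Pa = 26.64 MPa
Remaining pressure to be supplied by basalt: 1.120×10^8 − 2.664×10^7 = 8.536×10^7 Pa
Additional depth in basalt = 8.536×10^7 Pa / (2931 kg/m³ × 9.81 m/s²) = 2968.7 m
Total depth = 930 m + 2968.7 m = 3898.7 m
= 3.8987 km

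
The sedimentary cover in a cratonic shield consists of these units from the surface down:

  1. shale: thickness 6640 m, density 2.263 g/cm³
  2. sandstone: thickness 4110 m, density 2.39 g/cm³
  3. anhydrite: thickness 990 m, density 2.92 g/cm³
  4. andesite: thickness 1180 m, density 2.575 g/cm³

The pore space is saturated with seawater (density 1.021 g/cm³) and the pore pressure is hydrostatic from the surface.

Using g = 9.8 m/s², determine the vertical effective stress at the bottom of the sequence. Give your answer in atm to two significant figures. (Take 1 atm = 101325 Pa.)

Overburden (lithostatic) stress σ_v:
shale: 2263 kg/m³ × 9.8 m/s² × 6640 m = 1.473×10^8 Pa = 147.3 MPa
sandstone: 2390 kg/m³ × 9.8 m/s² × 4110 m = 9.626×10^7 Pa = 96.26 MPa
anhydrite: 2920 kg/m³ × 9.8 m/s² × 990 m = 2.833×10^7 Pa = 28.33 MPa
andesite: 2575 kg/m³ × 9.8 m/s² × 1180 m = 2.978×10^7 Pa = 29.78 MPa
Total = 147.3 + 96.26 + 28.33 + 29.78 = 301.63 MPa
Pore pressure P_p = 1021 kg/m³ × 9.8 m/s² × 12920 m = 1.293×10^8 Pa = 129.3 MPa
Effective stress σ' = σ_v − P_p = 301.6 − 129.3 = 172.35 MPa = 1701.0 atm

1700 atm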